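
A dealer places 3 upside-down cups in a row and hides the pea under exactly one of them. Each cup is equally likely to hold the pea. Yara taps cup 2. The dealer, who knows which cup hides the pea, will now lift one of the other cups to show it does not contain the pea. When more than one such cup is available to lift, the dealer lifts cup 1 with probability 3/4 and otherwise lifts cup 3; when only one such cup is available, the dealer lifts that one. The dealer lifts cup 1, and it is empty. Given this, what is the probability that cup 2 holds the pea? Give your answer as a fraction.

3/7

Apply Bayes' rule, conditioning on where the pea actually is.
If it is under cup 1 (prior 1/3): the dealer opened cup 1, so this case is ruled out; weight (1/3)·0 = 0.
If it is under cup 2 (prior 1/3): cup 1 is available, opened with probability 3/4; weight (1/3)·(3/4) = 1/4.
If it is under cup 3 (prior 1/3): only cup 1 is available, probability 1; weight (1/3)·1 = 1/3.
The weights sum to 7/12.
So P(the pea under cup 2 | the dealer opened cup 1) = (1/4) / (7/12) = 3/7.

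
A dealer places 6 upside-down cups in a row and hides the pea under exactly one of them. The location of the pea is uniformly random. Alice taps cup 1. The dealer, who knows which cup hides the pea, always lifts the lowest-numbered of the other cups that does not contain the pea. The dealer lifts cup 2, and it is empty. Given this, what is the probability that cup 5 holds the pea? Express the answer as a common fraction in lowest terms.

Condition on the true location of the pea.
If it is under any of cups 1, 3, 4, 5, and 6 (prior 1/6 each): cup 2 is the lowest-numbered option available, probability 1; weight (1/6)·1 = 1/6 each.
If it is under cup 2 (prior 1/6): the dealer opened cup 2, so this case is ruled out; weight (1/6)·0 = 0.
The weights sum to 5/6.
So P(the pea under cup 5 | the dealer opened cup 2) = (1/6) / (5/6) = 1/5.

1/5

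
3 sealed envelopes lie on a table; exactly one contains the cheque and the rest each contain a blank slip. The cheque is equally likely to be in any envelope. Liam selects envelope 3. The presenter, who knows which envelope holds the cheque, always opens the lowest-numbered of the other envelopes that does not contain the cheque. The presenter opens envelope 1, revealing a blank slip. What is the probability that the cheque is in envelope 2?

1/2

Consider each possible location of the cheque in turn.
If it is in envelope 1 (prior 1/3): the presenter opened envelope 1, so this case is ruled out; weight (1/3)·0 = 0.
If it is in either of envelopes 2 and 3 (prior 1/3 each): envelope 1 is the lowest-numbered option available, probability 1; weight (1/3)·1 = 1/3 each.
The weights sum to 2/3.
So P(the cheque in envelope 2 | the presenter opened envelope 1) = (1/3) / (2/3) = 1/2.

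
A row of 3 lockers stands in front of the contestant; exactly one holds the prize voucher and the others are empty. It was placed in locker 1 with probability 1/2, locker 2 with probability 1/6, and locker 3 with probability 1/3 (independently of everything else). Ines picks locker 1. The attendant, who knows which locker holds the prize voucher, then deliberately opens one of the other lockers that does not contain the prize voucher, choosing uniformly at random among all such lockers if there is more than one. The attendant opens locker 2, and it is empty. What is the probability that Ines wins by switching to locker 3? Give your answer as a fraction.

4/7

Apply Bayes' rule, conditioning on where the prize voucher actually is.
If it is in locker 1 (prior 1/2): the attendant has 2 equally likely choices, so probability 1/2; weight (1/2)·(1/2) = 1/4.
If it is in locker 2 (prior 1/6): the attendant opened locker 2, so this case is ruled out; weight (1/6)·0 = 0.
If it is in locker 3 (prior 1/3): the attendant has no choice, probability 1; weight (1/3)·1 = 1/3.
The weights sum to 7/12.
So P(the prize voucher in locker 3 | the attendant opened locker 2) = (1/3) / (7/12) = 4/7.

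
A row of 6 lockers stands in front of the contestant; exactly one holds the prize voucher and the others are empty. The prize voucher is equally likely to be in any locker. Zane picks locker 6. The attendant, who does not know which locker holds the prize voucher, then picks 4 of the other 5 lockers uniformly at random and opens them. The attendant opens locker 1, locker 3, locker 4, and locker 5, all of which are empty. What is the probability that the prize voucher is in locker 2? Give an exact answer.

1/2

Condition on the true location of the prize voucher.
If it is in any of lockers 1, 3, 4, and 5 (prior 1/6 each): that locker was opened and seen not to hold the prize — ruled out; weight (1/6)·0 = 0 each.
If it is in either of lockers 2 and 6 (prior 1/6 each): the attendant picks exactly this set with probability 1/5 regardless, and none is the prize; weight (1/6)·(1/5) = 1/30 each.
The weights sum to 1/15.
So P(the prize voucher in locker 2 | the attendant opened locker 1, locker 3, locker 4, and locker 5) = (1/30) / (1/15) = 1/2.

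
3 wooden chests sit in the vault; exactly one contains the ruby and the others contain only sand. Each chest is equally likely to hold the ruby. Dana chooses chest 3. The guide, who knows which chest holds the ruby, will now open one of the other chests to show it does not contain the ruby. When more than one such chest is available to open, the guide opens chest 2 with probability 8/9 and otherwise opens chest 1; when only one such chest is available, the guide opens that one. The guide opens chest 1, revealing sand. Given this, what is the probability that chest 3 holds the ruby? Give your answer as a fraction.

1/10

Apply Bayes' rule, conditioning on where the ruby actually is.
If it is in chest 1 (prior 1/3): the guide opened chest 1, so this case is ruled out; weight (1/3)·0 = 0.
If it is in chest 2 (prior 1/3): only chest 1 is available, probability 1; weight (1/3)·1 = 1/3.
If it is in chest 3 (prior 1/3): chest 2 is available but not opened, probability 1/9; weight (1/3)·(1/9) = 1/27.
The weights sum to 10/27.
So P(the ruby in chest 3 | the guide opened chest 1) = (1/27) / (10/27) = 1/10.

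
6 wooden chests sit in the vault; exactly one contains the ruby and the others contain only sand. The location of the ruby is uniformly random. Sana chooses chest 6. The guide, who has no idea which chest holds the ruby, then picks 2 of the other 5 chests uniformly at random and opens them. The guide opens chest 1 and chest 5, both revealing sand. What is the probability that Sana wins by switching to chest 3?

1/4

Condition on the true location of the ruby.
If it is in either of chests 1 and 5 (prior 1/6 each): that chest was opened and seen not to hold the prize — ruled out; weight (1/6)·0 = 0 each.
If it is in any of chests 2, 3, 4, and 6 (prior 1/6 each): the guide picks exactly this set with probability 1/10 regardless, and none is the prize; weight (1/6)·(1/10) = 1/60 each.
The weights sum to 1/15.
So P(the ruby in chest 3 | the guide opened chest 1 and chest 5) = (1/60) / (1/15) = 1/4.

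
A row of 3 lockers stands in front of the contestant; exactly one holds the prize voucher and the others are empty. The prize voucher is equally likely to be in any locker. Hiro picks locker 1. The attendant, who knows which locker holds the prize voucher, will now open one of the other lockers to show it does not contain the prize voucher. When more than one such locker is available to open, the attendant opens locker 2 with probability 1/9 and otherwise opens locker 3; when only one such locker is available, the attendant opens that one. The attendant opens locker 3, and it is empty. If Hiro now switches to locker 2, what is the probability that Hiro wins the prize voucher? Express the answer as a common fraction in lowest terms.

Condition on the true location of the prize voucher.
If it is in locker 1 (prior 1/3): locker 2 is available but not opened, probability 8/9; weight (1/3)·(8/9) = 8/27.
If it is in locker 2 (prior 1/3): only locker 3 is available, probability 1; weight (1/3)·1 = 1/3.
If it is in locker 3 (prior 1/3): the attendant opened locker 3, so this case is ruled out; weight (1/3)·0 = 0.
The weights sum to 17/27.
So P(the prize voucher in locker 2 | the attendant opened locker 3) = (1/3) / (17/27) = 9/17.

9/17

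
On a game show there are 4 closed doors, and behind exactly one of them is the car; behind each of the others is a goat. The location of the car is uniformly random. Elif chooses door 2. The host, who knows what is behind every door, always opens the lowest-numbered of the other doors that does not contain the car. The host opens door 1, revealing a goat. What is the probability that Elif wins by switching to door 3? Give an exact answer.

Apply Bayes' rule, conditioning on where the car actually is.
If it is behind door 1 (prior 1/4): the host opened door 1, so this case is ruled out; weight (1/4)·0 = 0.
If it is behind any of doors 2, 3, and 4 (prior 1/4 each): door 1 is the lowest-numbered option available, probability 1; weight (1/4)·1 = 1/4 each.
The weights sum to 3/4.
So P(the car behind door 3 | the host opened door 1) = (1/4) / (3/4) = 1/3.

1/3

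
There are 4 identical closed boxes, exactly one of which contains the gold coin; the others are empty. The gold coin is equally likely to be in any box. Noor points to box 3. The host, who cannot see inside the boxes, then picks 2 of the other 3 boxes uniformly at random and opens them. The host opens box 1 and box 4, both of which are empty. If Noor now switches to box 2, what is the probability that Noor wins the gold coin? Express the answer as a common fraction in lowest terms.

1/2

Because the host chose which boxes to open without knowing where the gold coin is, the choice is independent of the prize location. Learning that none of the 2 opened boxes holds the gold coin simply rules out those 2 locations and leaves the remaining 2 boxes still equally likely by symmetry.
So P(the gold coin in box 2) = 1/2.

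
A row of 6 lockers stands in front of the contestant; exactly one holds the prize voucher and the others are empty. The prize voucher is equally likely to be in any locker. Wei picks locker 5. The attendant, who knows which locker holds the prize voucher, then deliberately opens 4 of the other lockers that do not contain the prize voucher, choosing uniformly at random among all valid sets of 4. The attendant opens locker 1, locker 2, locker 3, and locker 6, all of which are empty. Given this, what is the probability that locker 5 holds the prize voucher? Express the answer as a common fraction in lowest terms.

1/6

Consider each possible location of the prize voucher in turn.
If it is in any of lockers 1, 2, 3, and 6 (prior 1/6 each): that locker was opened and seen not to hold the prize — ruled out; weight (1/6)·0 = 0 each.
If it is in locker 4 (prior 1/6): the attendant has no choice, probability 1; weight (1/6)·1 = 1/6.
If it is in locker 5 (prior 1/6): the attendant has 5 equally likely choices, so probability 1/5; weight (1/6)·(1/5) = 1/30.
The weights sum to 1/5.
So P(the prize voucher in locker 5 | the attendant opened locker 1, locker 2, locker 3, and locker 6) = (1/30) / (1/5) = 1/6.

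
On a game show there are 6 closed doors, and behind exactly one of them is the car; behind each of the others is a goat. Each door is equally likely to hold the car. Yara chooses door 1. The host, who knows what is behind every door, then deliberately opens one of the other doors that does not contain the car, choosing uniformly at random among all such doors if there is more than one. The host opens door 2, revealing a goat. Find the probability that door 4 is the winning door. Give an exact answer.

Condition on the true location of the car.
If it is behind door 1 (prior 1/6): the host has 5 equally likely choices, so probability 1/5; weight (1/6)·(1/5) = 1/30.
If it is behind door 2 (prior 1/6): the host opened door 2, so this case is ruled out; weight (1/6)·0 = 0.
If it is behind any of doors 3, 4, 5, and 6 (prior 1/6 each): the host has 4 equally likely choices, so probability 1/4; weight (1/6)·(1/4) = 1/24 each.
The weights sum to 1/5.
So P(the car behind door 4 | the host opened door 2) = (1/24) / (1/5) = 5/24.

5/24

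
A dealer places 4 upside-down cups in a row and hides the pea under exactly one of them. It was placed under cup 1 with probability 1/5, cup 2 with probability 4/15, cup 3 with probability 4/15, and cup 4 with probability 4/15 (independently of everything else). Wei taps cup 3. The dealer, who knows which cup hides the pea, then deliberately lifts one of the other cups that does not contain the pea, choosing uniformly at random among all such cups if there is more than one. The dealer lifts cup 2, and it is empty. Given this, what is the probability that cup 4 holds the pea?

Consider each possible location of the pea in turn.
If it is under cup 1 (prior 1/5): the dealer has 2 equally likely choices, so probability 1/2; weight (1/5)·(1/2) = 1/10.
If it is under cup 2 (prior 4/15): the dealer opened cup 2, so this case is ruled out; weight (4/15)·0 = 0.
If it is under cup 3 (prior 4/15): the dealer has 3 equally likely choices, so probability 1/3; weight (4/15)·(1/3) = 4/45.
If it is under cup 4 (prior 4/15): the dealer has 2 equally likely choices, so probability 1/2; weight (4/15)·(1/2) = 2/15.
The weights sum to 29/90.
So P(the pea under cup 4 | the dealer opened cup 2) = (2/15) / (29/90) = 12/29.

12/29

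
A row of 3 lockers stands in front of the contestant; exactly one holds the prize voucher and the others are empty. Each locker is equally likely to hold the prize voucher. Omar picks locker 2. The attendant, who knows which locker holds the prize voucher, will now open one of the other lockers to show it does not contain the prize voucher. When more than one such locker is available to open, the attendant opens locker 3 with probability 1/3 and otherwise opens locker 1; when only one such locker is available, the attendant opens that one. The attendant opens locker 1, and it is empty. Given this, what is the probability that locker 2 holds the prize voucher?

Condition on the true location of the prize voucher.
If it is in locker 1 (prior 1/3): the attendant opened locker 1, so this case is ruled out; weight (1/3)·0 = 0.
If it is in locker 2 (prior 1/3): locker 3 is available but not opened, probability 2/3; weight (1/3)·(2/3) = 2/9.
If it is in locker 3 (prior 1/3): only locker 1 is available, probability 1; weight (1/3)·1 = 1/3.
The weights sum to 5/9.
So P(the prize voucher in locker 2 | the attendant opened locker 1) = (2/9) / (5/9) = 2/5.

2/5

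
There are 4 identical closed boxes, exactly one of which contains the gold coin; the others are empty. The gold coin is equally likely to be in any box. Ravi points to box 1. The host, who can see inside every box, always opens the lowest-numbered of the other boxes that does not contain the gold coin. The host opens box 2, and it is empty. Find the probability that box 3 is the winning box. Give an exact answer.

Condition on the true location of the gold coin.
If it is in any of boxes 1, 3, and 4 (prior 1/4 each): box 2 is the lowest-numbered option available, probability 1; weight (1/4)·1 = 1/4 each.
If it is in box 2 (prior 1/4): the host opened box 2, so this case is ruled out; weight (1/4)·0 = 0.
The weights sum to 3/4.
So P(the gold coin in box 3 | the host opened box 2) = (1/4) / (3/4) = 1/3.

1/3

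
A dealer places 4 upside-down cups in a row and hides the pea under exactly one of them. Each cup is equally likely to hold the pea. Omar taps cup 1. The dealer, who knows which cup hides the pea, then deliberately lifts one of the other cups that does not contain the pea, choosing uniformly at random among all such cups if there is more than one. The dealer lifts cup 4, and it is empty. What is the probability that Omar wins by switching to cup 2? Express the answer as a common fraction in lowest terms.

3/8

Consider each possible location of the pea in turn.
If it is under cup 1 (prior 1/4): the dealer has 3 equally likely choices, so probability 1/3; weight (1/4)·(1/3) = 1/12.
If it is under either of cups 2 and 3 (prior 1/4 each): the dealer has 2 equally likely choices, so probability 1/2; weight (1/4)·(1/2) = 1/8 each.
If it is under cup 4 (prior 1/4): the dealer opened cup 4, so this case is ruled out; weight (1/4)·0 = 0.
The weights sum to 1/3.
So P(the pea under cup 2 | the dealer opened cup 4) = (1/8) / (1/3) = 3/8.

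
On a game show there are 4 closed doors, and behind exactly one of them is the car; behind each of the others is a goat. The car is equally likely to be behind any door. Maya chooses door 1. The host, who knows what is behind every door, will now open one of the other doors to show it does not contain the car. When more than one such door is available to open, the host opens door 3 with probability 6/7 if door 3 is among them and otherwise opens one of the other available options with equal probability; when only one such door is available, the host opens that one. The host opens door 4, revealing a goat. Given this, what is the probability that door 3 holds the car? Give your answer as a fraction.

Condition on the true location of the car.
If it is behind door 1 (prior 1/4): door 3 is available but not opened; door 4 gets probability (1 − 6/7)/2 = 1/14; weight (1/4)·(1/14) = 1/56.
If it is behind door 2 (prior 1/4): door 3 is available but not opened, probability 1/7; weight (1/4)·(1/7) = 1/28.
If it is behind door 3 (prior 1/4): door 3 holds the prize so is unavailable; the host chooses uniformly among the 2 others, probability 1/2; weight (1/4)·(1/2) = 1/8.
If it is behind door 4 (prior 1/4): the host opened door 4, so this case is ruled out; weight (1/4)·0 = 0.
The weights sum to 5/28.
So P(the car behind door 3 | the host opened door 4) = (1/8) / (5/28) = 7/10.

7/10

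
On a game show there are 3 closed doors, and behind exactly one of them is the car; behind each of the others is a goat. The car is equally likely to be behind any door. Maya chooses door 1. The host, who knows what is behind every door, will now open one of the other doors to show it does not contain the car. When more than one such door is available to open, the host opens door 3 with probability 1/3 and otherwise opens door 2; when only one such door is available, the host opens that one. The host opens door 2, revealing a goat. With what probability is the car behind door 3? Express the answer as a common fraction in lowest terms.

3/5

Condition on the true location of the car.
If it is behind door 1 (prior 1/3): door 3 is available but not opened, probability 2/3; weight (1/3)·(2/3) = 2/9.
If it is behind door 2 (prior 1/3): the host opened door 2, so this case is ruled out; weight (1/3)·0 = 0.
If it is behind door 3 (prior 1/3): only door 2 is available, probability 1; weight (1/3)·1 = 1/3.
The weights sum to 5/9.
So P(the car behind door 3 | the host opened door 2) = (1/3) / (5/9) = 3/5.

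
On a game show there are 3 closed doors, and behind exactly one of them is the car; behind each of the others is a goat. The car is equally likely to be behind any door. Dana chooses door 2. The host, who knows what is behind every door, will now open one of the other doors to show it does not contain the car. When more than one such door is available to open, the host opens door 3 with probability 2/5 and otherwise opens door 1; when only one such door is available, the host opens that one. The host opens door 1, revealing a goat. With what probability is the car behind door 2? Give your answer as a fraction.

Consider each possible location of the car in turn.
If it is behind door 1 (prior 1/3): the host opened door 1, so this case is ruled out; weight (1/3)·0 = 0.
If it is behind door 2 (prior 1/3): door 3 is available but not opened, probability 3/5; weight (1/3)·(3/5) = 1/5.
If it is behind door 3 (prior 1/3): only door 1 is available, probability 1; weight (1/3)·1 = 1/3.
The weights sum to 8/15.
So P(the car behind door 2 | the host opened door 1) = (1/5) / (8/15) = 3/8.

3/8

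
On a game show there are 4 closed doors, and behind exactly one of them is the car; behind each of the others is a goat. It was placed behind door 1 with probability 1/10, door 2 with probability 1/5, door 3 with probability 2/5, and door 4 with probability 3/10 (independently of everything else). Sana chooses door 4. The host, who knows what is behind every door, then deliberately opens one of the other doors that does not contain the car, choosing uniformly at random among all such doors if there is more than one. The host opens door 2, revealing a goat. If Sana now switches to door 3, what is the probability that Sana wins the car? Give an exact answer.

Consider each possible location of the car in turn.
If it is behind door 1 (prior 1/10): the host has 2 equally likely choices, so probability 1/2; weight (1/10)·(1/2) = 1/20.
If it is behind door 2 (prior 1/5): the host opened door 2, so this case is ruled out; weight (1/5)·0 = 0.
If it is behind door 3 (prior 2/5): the host has 2 equally likely choices, so probability 1/2; weight (2/5)·(1/2) = 1/5.
If it is behind door 4 (prior 3/10): the host has 3 equally likely choices, so probability 1/3; weight (3/10)·(1/3) = 1/10.
The weights sum to 7/20.
So P(the car behind door 3 | the host opened door 2) = (1/5) / (7/20) = 4/7.

4/7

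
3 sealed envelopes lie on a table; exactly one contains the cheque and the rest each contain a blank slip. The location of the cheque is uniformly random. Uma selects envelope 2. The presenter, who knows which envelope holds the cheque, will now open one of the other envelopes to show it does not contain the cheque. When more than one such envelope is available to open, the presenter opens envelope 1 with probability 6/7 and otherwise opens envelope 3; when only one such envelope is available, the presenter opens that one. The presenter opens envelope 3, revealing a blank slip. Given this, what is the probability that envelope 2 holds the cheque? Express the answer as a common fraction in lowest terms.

Condition on the true location of the cheque.
If it is in envelope 1 (prior 1/3): only envelope 3 is available, probability 1; weight (1/3)·1 = 1/3.
If it is in envelope 2 (prior 1/3): envelope 1 is available but not opened, probability 1/7; weight (1/3)·(1/7) = 1/21.
If it is in envelope 3 (prior 1/3): the presenter opened envelope 3, so this case is ruled out; weight (1/3)·0 = 0.
The weights sum to 8/21.
So P(the cheque in envelope 2 | the presenter opened envelope 3) = (1/21) / (8/21) = 1/8.

1/8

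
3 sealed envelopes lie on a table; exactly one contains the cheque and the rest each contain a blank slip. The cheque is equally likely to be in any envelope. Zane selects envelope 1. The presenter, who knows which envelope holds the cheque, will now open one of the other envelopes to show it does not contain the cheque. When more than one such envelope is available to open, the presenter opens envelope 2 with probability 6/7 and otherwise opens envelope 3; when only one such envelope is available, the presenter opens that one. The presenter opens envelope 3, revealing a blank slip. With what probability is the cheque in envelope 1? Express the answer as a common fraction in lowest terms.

1/8

Consider each possible location of the cheque in turn.
If it is in envelope 1 (prior 1/3): envelope 2 is available but not opened, probability 1/7; weight (1/3)·(1/7) = 1/21.
If it is in envelope 2 (prior 1/3): only envelope 3 is available, probability 1; weight (1/3)·1 = 1/3.
If it is in envelope 3 (prior 1/3): the presenter opened envelope 3, so this case is ruled out; weight (1/3)·0 = 0.
The weights sum to 8/21.
So P(the cheque in envelope 1 | the presenter opened envelope 3) = (1/21) / (8/21) = 1/8.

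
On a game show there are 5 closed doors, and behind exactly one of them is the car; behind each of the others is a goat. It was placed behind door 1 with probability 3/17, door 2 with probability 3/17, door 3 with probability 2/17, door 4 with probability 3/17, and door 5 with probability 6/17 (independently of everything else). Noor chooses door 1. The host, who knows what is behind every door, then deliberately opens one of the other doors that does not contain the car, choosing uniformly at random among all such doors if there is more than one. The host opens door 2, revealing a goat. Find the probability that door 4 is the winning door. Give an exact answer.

Consider each possible location of the car in turn.
If it is behind door 1 (prior 3/17): the host has 4 equally likely choices, so probability 1/4; weight (3/17)·(1/4) = 3/68.
If it is behind door 2 (prior 3/17): the host opened door 2, so this case is ruled out; weight (3/17)·0 = 0.
If it is behind door 3 (prior 2/17): the host has 3 equally likely choices, so probability 1/3; weight (2/17)·(1/3) = 2/51.
If it is behind door 4 (prior 3/17): the host has 3 equally likely choices, so probability 1/3; weight (3/17)·(1/3) = 1/17.
If it is behind door 5 (prior 6/17): the host has 3 equally likely choices, so probability 1/3; weight (6/17)·(1/3) = 2/17.
The weights sum to 53/204.
So P(the car behind door 4 | the host opened door 2) = (1/17) / (53/204) = 12/53.

12/53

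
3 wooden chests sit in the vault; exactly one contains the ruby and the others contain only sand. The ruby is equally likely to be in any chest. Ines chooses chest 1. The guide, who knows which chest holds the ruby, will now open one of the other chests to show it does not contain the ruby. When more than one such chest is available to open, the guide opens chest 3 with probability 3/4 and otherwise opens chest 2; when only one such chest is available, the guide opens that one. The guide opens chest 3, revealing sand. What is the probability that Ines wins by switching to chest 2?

4/7

Consider each possible location of the ruby in turn.
If it is in chest 1 (prior 1/3): chest 3 is available, opened with probability 3/4; weight (1/3)·(3/4) = 1/4.
If it is in chest 2 (prior 1/3): only chest 3 is available, probability 1; weight (1/3)·1 = 1/3.
If it is in chest 3 (prior 1/3): the guide opened chest 3, so this case is ruled out; weight (1/3)·0 = 0.
The weights sum to 7/12.
So P(the ruby in chest 2 | the guide opened chest 3) = (1/3) / (7/12) = 4/7.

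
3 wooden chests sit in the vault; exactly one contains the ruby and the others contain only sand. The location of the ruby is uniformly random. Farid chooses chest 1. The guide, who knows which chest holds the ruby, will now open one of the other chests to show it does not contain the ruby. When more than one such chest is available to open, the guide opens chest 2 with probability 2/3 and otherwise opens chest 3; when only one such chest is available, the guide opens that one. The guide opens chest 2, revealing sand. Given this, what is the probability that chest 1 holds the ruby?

2/5

Consider each possible location of the ruby in turn.
If it is in chest 1 (prior 1/3): chest 2 is available, opened with probability 2/3; weight (1/3)·(2/3) = 2/9.
If it is in chest 2 (prior 1/3): the guide opened chest 2, so this case is ruled out; weight (1/3)·0 = 0.
If it is in chest 3 (prior 1/3): only chest 2 is available, probability 1; weight (1/3)·1 = 1/3.
The weights sum to 5/9.
So P(the ruby in chest 1 | the guide opened chest 2) = (2/9) / (5/9) = 2/5.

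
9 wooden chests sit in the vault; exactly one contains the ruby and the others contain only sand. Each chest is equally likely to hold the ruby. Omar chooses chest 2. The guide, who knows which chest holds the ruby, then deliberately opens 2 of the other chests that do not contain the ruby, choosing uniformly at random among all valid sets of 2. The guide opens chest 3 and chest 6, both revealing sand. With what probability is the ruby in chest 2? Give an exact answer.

1/9

Consider each possible location of the ruby in turn.
If it is in any of chests 1, 4, 5, 7, 8, and 9 (prior 1/9 each): the guide has 21 equally likely choices, so probability 1/21; weight (1/9)·(1/21) = 1/189 each.
If it is in chest 2 (prior 1/9): the guide has 28 equally likely choices, so probability 1/28; weight (1/9)·(1/28) = 1/252.
If it is in either of chests 3 and 6 (prior 1/9 each): that chest was opened and seen not to hold the prize — ruled out; weight (1/9)·0 = 0 each.
The weights sum to 1/28.
So P(the ruby in chest 2 | the guide opened chest 3 and chest 6) = (1/252) / (1/28) = 1/9.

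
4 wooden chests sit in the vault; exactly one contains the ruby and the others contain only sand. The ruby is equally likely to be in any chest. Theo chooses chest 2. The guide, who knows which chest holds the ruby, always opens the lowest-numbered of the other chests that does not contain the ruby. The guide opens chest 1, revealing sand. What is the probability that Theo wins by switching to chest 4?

Condition on the true location of the ruby.
If it is in chest 1 (prior 1/4): the guide opened chest 1, so this case is ruled out; weight (1/4)·0 = 0.
If it is in any of chests 2, 3, and 4 (prior 1/4 each): chest 1 is the lowest-numbered option available, probability 1; weight (1/4)·1 = 1/4 each.
The weights sum to 3/4.
So P(the ruby in chest 4 | the guide opened chest 1) = (1/4) / (3/4) = 1/3.

1/3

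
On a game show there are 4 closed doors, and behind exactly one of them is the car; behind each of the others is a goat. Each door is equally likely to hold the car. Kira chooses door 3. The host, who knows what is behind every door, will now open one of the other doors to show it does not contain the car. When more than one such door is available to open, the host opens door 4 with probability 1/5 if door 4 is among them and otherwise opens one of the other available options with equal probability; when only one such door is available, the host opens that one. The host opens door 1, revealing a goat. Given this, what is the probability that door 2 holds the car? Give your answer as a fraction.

8/17

Condition on the true location of the car.
If it is behind door 1 (prior 1/4): the host opened door 1, so this case is ruled out; weight (1/4)·0 = 0.
If it is behind door 2 (prior 1/4): door 4 is available but not opened, probability 4/5; weight (1/4)·(4/5) = 1/5.
If it is behind door 3 (prior 1/4): door 4 is available but not opened; door 1 gets probability (1 − 1/5)/2 = 2/5; weight (1/4)·(2/5) = 1/10.
If it is behind door 4 (prior 1/4): door 4 holds the prize so is unavailable; the host chooses uniformly among the 2 others, probability 1/2; weight (1/4)·(1/2) = 1/8.
The weights sum to 17/40.
So P(the car behind door 2 | the host opened door 1) = (1/5) / (17/40) = 8/17.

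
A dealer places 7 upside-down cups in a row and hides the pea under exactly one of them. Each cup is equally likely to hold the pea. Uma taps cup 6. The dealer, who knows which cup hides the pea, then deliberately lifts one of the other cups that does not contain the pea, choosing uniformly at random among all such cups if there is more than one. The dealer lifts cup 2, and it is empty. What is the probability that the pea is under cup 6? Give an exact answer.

1/7

Apply Bayes' rule, conditioning on where the pea actually is.
If it is under any of cups 1, 3, 4, 5, and 7 (prior 1/7 each): the dealer has 5 equally likely choices, so probability 1/5; weight (1/7)·(1/5) = 1/35 each.
If it is under cup 2 (prior 1/7): the dealer opened cup 2, so this case is ruled out; weight (1/7)·0 = 0.
If it is under cup 6 (prior 1/7): the dealer has 6 equally likely choices, so probability 1/6; weight (1/7)·(1/6) = 1/42.
The weights sum to 1/6.
So P(the pea under cup 6 | the dealer opened cup 2) = (1/42) / (1/6) = 1/7.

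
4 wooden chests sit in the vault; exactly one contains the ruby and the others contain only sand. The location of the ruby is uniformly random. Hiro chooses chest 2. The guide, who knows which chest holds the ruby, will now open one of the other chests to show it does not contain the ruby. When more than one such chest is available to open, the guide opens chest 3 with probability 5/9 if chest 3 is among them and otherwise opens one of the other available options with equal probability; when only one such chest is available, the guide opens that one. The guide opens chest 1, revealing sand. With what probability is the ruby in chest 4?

Consider each possible location of the ruby in turn.
If it is in chest 1 (prior 1/4): the guide opened chest 1, so this case is ruled out; weight (1/4)·0 = 0.
If it is in chest 2 (prior 1/4): chest 3 is available but not opened; chest 1 gets probability (1 − 5/9)/2 = 2/9; weight (1/4)·(2/9) = 1/18.
If it is in chest 3 (prior 1/4): chest 3 holds the prize so is unavailable; the guide chooses uniformly among the 2 others, probability 1/2; weight (1/4)·(1/2) = 1/8.
If it is in chest 4 (prior 1/4): chest 3 is available but not opened, probability 4/9; weight (1/4)·(4/9) = 1/9.
The weights sum to 7/24.
So P(the ruby in chest 4 | the guide opened chest 1) = (1/9) / (7/24) = 8/21.

8/21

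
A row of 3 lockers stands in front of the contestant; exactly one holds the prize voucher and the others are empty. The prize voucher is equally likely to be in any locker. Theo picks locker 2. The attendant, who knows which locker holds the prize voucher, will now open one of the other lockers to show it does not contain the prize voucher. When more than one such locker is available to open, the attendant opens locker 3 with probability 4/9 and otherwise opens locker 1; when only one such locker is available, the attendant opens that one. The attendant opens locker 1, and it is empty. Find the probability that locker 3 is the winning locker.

Consider each possible location of the prize voucher in turn.
If it is in locker 1 (prior 1/3): the attendant opened locker 1, so this case is ruled out; weight (1/3)·0 = 0.
If it is in locker 2 (prior 1/3): locker 3 is available but not opened, probability 5/9; weight (1/3)·(5/9) = 5/27.
If it is in locker 3 (prior 1/3): only locker 1 is available, probability 1; weight (1/3)·1 = 1/3.
The weights sum to 14/27.
So P(the prize voucher in locker 3 | the attendant opened locker 1) = (1/3) / (14/27) = 9/14.

9/14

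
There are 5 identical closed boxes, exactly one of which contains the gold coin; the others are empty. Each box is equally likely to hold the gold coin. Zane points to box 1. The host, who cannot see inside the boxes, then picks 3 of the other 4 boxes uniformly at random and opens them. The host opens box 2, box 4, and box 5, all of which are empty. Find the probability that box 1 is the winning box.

1/2

Apply Bayes' rule, conditioning on where the gold coin actually is.
If it is in either of boxes 1 and 3 (prior 1/5 each): the host picks exactly this set with probability 1/4 regardless, and none is the prize; weight (1/5)·(1/4) = 1/20 each.
If it is in any of boxes 2, 4, and 5 (prior 1/5 each): that box was opened and seen not to hold the prize — ruled out; weight (1/5)·0 = 0 each.
The weights sum to 1/10.
So P(the gold coin in box 1 | the host opened box 2, box 4, and box 5) = (1/20) / (1/10) = 1/2.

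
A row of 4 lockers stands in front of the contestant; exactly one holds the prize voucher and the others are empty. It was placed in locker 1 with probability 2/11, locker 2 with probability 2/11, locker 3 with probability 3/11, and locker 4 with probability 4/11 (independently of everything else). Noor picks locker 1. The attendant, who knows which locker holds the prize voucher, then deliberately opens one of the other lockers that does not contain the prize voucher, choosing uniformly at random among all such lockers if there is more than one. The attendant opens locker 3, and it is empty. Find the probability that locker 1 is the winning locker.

2/11

Consider each possible location of the prize voucher in turn.
If it is in locker 1 (prior 2/11): the attendant has 3 equally likely choices, so probability 1/3; weight (2/11)·(1/3) = 2/33.
If it is in locker 2 (prior 2/11): the attendant has 2 equally likely choices, so probability 1/2; weight (2/11)·(1/2) = 1/11.
If it is in locker 3 (prior 3/11): the attendant opened locker 3, so this case is ruled out; weight (3/11)·0 = 0.
If it is in locker 4 (prior 4/11): the attendant has 2 equally likely choices, so probability 1/2; weight (4/11)·(1/2) = 2/11.
The weights sum to 1/3.
So P(the prize voucher in locker 1 | the attendant opened locker 3) = (2/33) / (1/3) = 2/11.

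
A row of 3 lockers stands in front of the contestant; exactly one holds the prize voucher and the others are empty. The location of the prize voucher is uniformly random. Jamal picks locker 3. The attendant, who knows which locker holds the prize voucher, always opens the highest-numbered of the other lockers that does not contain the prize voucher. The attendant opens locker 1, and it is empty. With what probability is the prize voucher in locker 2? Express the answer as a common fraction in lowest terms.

Condition on the true location of the prize voucher.
If it is in locker 1 (prior 1/3): the attendant opened locker 1, so this case is ruled out; weight (1/3)·0 = 0.
If it is in locker 2 (prior 1/3): locker 1 is the highest-numbered option available, probability 1; weight (1/3)·1 = 1/3.
If it is in locker 3 (prior 1/3): the attendant would have opened locker 2 instead, probability 0; weight (1/3)·0 = 0.
The weights sum to 1/3.
So P(the prize voucher in locker 2 | the attendant opened locker 1) = (1/3) / (1/3) = 1.

1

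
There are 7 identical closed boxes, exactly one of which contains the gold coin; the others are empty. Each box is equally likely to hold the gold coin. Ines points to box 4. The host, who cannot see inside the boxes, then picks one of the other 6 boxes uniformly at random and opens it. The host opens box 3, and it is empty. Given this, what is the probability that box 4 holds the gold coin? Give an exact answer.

Apply Bayes' rule, conditioning on where the gold coin actually is.
If it is in any of boxes 1, 2, 4, 5, 6, and 7 (prior 1/7 each): the host picks box 3 with probability 1/6 regardless, and it is not the prize; weight (1/7)·(1/6) = 1/42 each.
If it is in box 3 (prior 1/7): the host opened box 3, so this case is ruled out; weight (1/7)·0 = 0.
The weights sum to 1/7.
So P(the gold coin in box 4 | the host opened box 3) = (1/42) / (1/7) = 1/6.

1/6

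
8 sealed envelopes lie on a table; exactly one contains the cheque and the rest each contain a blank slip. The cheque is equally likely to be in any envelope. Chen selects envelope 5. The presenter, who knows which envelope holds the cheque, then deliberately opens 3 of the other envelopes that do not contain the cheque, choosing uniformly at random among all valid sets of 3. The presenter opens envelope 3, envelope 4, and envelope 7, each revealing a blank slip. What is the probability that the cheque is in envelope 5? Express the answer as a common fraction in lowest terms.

1/8

Condition on the true location of the cheque.
If it is in any of envelopes 1, 2, 6, and 8 (prior 1/8 each): the presenter has 20 equally likely choices, so probability 1/20; weight (1/8)·(1/20) = 1/160 each.
If it is in any of envelopes 3, 4, and 7 (prior 1/8 each): that envelope was opened and seen not to hold the prize — ruled out; weight (1/8)·0 = 0 each.
If it is in envelope 5 (prior 1/8): the presenter has 35 equally likely choices, so probability 1/35; weight (1/8)·(1/35) = 1/280.
The weights sum to 1/35.
So P(the cheque in envelope 5 | the presenter opened envelope 3, envelope 4, and envelope 7) = (1/280) / (1/35) = 1/8.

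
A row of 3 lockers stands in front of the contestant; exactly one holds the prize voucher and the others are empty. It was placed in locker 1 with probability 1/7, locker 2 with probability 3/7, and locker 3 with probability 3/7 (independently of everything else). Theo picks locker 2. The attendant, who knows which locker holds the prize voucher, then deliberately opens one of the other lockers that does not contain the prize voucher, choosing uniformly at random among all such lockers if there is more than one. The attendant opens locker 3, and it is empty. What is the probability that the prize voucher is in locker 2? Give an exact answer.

Apply Bayes' rule, conditioning on where the prize voucher actually is.
If it is in locker 1 (prior 1/7): the attendant has no choice, probability 1; weight (1/7)·1 = 1/7.
If it is in locker 2 (prior 3/7): the attendant has 2 equally likely choices, so probability 1/2; weight (3/7)·(1/2) = 3/14.
If it is in locker 3 (prior 3/7): the attendant opened locker 3, so this case is ruled out; weight (3/7)·0 = 0.
The weights sum to 5/14.
So P(the prize voucher in locker 2 | the attendant opened locker 3) = (3/14) / (5/14) = 3/5.

3/5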